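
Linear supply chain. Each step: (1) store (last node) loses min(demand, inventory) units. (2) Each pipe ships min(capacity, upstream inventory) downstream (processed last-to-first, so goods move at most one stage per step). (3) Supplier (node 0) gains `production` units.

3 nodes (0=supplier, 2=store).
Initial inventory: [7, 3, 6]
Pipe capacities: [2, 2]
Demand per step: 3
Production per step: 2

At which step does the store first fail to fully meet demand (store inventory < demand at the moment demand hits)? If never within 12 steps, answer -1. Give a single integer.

Step 1: demand=3,sold=3 ship[1->2]=2 ship[0->1]=2 prod=2 -> [7 3 5]
Step 2: demand=3,sold=3 ship[1->2]=2 ship[0->1]=2 prod=2 -> [7 3 4]
Step 3: demand=3,sold=3 ship[1->2]=2 ship[0->1]=2 prod=2 -> [7 3 3]
Step 4: demand=3,sold=3 ship[1->2]=2 ship[0->1]=2 prod=2 -> [7 3 2]
Step 5: demand=3,sold=2 ship[1->2]=2 ship[0->1]=2 prod=2 -> [7 3 2]
Step 6: demand=3,sold=2 ship[1->2]=2 ship[0->1]=2 prod=2 -> [7 3 2]
Step 7: demand=3,sold=2 ship[1->2]=2 ship[0->1]=2 prod=2 -> [7 3 2]
Step 8: demand=3,sold=2 ship[1->2]=2 ship[0->1]=2 prod=2 -> [7 3 2]
Step 9: demand=3,sold=2 ship[1->2]=2 ship[0->1]=2 prod=2 -> [7 3 2]
Step 10: demand=3,sold=2 ship[1->2]=2 ship[0->1]=2 prod=2 -> [7 3 2]
Step 11: demand=3,sold=2 ship[1->2]=2 ship[0->1]=2 prod=2 -> [7 3 2]
Step 12: demand=3,sold=2 ship[1->2]=2 ship[0->1]=2 prod=2 -> [7 3 2]
First stockout at step 5

5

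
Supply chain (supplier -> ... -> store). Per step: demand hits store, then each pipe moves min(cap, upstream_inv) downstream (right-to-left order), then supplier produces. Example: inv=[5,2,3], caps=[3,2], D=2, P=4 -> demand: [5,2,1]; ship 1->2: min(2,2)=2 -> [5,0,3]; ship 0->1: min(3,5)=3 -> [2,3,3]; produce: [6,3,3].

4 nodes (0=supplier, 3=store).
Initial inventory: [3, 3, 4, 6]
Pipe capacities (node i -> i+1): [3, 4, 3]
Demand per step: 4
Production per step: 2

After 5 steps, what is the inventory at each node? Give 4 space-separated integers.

Step 1: demand=4,sold=4 ship[2->3]=3 ship[1->2]=3 ship[0->1]=3 prod=2 -> inv=[2 3 4 5]
Step 2: demand=4,sold=4 ship[2->3]=3 ship[1->2]=3 ship[0->1]=2 prod=2 -> inv=[2 2 4 4]
Step 3: demand=4,sold=4 ship[2->3]=3 ship[1->2]=2 ship[0->1]=2 prod=2 -> inv=[2 2 3 3]
Step 4: demand=4,sold=3 ship[2->3]=3 ship[1->2]=2 ship[0->1]=2 prod=2 -> inv=[2 2 2 3]
Step 5: demand=4,sold=3 ship[2->3]=2 ship[1->2]=2 ship[0->1]=2 prod=2 -> inv=[2 2 2 2]

2 2 2 2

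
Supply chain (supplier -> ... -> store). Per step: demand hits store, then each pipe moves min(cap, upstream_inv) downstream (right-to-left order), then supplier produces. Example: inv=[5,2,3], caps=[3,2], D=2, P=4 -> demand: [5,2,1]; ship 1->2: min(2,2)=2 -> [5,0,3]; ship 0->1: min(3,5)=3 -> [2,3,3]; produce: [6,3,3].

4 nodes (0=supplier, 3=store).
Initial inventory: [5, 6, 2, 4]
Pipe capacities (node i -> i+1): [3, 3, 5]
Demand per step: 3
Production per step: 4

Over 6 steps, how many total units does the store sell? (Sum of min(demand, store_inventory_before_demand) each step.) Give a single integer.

Answer: 18

Derivation:
Step 1: sold=3 (running total=3) -> [6 6 3 3]
Step 2: sold=3 (running total=6) -> [7 6 3 3]
Step 3: sold=3 (running total=9) -> [8 6 3 3]
Step 4: sold=3 (running total=12) -> [9 6 3 3]
Step 5: sold=3 (running total=15) -> [10 6 3 3]
Step 6: sold=3 (running total=18) -> [11 6 3 3]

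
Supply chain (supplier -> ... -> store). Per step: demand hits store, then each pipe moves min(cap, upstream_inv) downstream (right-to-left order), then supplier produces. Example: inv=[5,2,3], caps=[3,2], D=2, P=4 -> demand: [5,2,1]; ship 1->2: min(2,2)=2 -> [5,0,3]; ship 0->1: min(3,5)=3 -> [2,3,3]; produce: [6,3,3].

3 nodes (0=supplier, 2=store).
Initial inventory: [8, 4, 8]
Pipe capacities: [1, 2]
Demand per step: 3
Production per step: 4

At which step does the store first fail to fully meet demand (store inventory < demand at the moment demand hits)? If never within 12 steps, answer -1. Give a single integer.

Step 1: demand=3,sold=3 ship[1->2]=2 ship[0->1]=1 prod=4 -> [11 3 7]
Step 2: demand=3,sold=3 ship[1->2]=2 ship[0->1]=1 prod=4 -> [14 2 6]
Step 3: demand=3,sold=3 ship[1->2]=2 ship[0->1]=1 prod=4 -> [17 1 5]
Step 4: demand=3,sold=3 ship[1->2]=1 ship[0->1]=1 prod=4 -> [20 1 3]
Step 5: demand=3,sold=3 ship[1->2]=1 ship[0->1]=1 prod=4 -> [23 1 1]
Step 6: demand=3,sold=1 ship[1->2]=1 ship[0->1]=1 prod=4 -> [26 1 1]
Step 7: demand=3,sold=1 ship[1->2]=1 ship[0->1]=1 prod=4 -> [29 1 1]
Step 8: demand=3,sold=1 ship[1->2]=1 ship[0->1]=1 prod=4 -> [32 1 1]
Step 9: demand=3,sold=1 ship[1->2]=1 ship[0->1]=1 prod=4 -> [35 1 1]
Step 10: demand=3,sold=1 ship[1->2]=1 ship[0->1]=1 prod=4 -> [38 1 1]
Step 11: demand=3,sold=1 ship[1->2]=1 ship[0->1]=1 prod=4 -> [41 1 1]
Step 12: demand=3,sold=1 ship[1->2]=1 ship[0->1]=1 prod=4 -> [44 1 1]
First stockout at step 6

6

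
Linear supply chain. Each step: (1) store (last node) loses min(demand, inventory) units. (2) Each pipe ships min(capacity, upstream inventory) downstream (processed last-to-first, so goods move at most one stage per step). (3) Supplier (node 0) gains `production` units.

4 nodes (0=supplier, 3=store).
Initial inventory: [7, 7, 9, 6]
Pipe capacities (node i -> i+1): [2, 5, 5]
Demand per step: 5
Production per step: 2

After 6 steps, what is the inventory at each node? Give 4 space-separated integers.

Step 1: demand=5,sold=5 ship[2->3]=5 ship[1->2]=5 ship[0->1]=2 prod=2 -> inv=[7 4 9 6]
Step 2: demand=5,sold=5 ship[2->3]=5 ship[1->2]=4 ship[0->1]=2 prod=2 -> inv=[7 2 8 6]
Step 3: demand=5,sold=5 ship[2->3]=5 ship[1->2]=2 ship[0->1]=2 prod=2 -> inv=[7 2 5 6]
Step 4: demand=5,sold=5 ship[2->3]=5 ship[1->2]=2 ship[0->1]=2 prod=2 -> inv=[7 2 2 6]
Step 5: demand=5,sold=5 ship[2->3]=2 ship[1->2]=2 ship[0->1]=2 prod=2 -> inv=[7 2 2 3]
Step 6: demand=5,sold=3 ship[2->3]=2 ship[1->2]=2 ship[0->1]=2 prod=2 -> inv=[7 2 2 2]

7 2 2 2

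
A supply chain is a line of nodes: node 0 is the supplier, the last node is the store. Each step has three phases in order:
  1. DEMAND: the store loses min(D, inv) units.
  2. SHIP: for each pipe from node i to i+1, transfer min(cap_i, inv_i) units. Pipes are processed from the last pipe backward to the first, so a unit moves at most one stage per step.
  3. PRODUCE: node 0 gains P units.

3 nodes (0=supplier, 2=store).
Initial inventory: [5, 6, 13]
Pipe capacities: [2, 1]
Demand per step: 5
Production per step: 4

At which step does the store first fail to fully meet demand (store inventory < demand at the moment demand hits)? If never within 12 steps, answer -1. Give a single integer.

Step 1: demand=5,sold=5 ship[1->2]=1 ship[0->1]=2 prod=4 -> [7 7 9]
Step 2: demand=5,sold=5 ship[1->2]=1 ship[0->1]=2 prod=4 -> [9 8 5]
Step 3: demand=5,sold=5 ship[1->2]=1 ship[0->1]=2 prod=4 -> [11 9 1]
Step 4: demand=5,sold=1 ship[1->2]=1 ship[0->1]=2 prod=4 -> [13 10 1]
Step 5: demand=5,sold=1 ship[1->2]=1 ship[0->1]=2 prod=4 -> [15 11 1]
Step 6: demand=5,sold=1 ship[1->2]=1 ship[0->1]=2 prod=4 -> [17 12 1]
Step 7: demand=5,sold=1 ship[1->2]=1 ship[0->1]=2 prod=4 -> [19 13 1]
Step 8: demand=5,sold=1 ship[1->2]=1 ship[0->1]=2 prod=4 -> [21 14 1]
Step 9: demand=5,sold=1 ship[1->2]=1 ship[0->1]=2 prod=4 -> [23 15 1]
Step 10: demand=5,sold=1 ship[1->2]=1 ship[0->1]=2 prod=4 -> [25 16 1]
Step 11: demand=5,sold=1 ship[1->2]=1 ship[0->1]=2 prod=4 -> [27 17 1]
Step 12: demand=5,sold=1 ship[1->2]=1 ship[0->1]=2 prod=4 -> [29 18 1]
First stockout at step 4

4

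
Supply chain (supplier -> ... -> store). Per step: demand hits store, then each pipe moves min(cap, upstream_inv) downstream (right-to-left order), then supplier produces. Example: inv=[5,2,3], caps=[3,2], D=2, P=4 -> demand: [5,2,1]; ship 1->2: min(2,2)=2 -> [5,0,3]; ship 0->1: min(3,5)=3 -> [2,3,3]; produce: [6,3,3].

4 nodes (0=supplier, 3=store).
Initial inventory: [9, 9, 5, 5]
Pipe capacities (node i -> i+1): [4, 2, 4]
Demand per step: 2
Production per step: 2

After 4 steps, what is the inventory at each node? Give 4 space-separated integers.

Step 1: demand=2,sold=2 ship[2->3]=4 ship[1->2]=2 ship[0->1]=4 prod=2 -> inv=[7 11 3 7]
Step 2: demand=2,sold=2 ship[2->3]=3 ship[1->2]=2 ship[0->1]=4 prod=2 -> inv=[5 13 2 8]
Step 3: demand=2,sold=2 ship[2->3]=2 ship[1->2]=2 ship[0->1]=4 prod=2 -> inv=[3 15 2 8]
Step 4: demand=2,sold=2 ship[2->3]=2 ship[1->2]=2 ship[0->1]=3 prod=2 -> inv=[2 16 2 8]

2 16 2 8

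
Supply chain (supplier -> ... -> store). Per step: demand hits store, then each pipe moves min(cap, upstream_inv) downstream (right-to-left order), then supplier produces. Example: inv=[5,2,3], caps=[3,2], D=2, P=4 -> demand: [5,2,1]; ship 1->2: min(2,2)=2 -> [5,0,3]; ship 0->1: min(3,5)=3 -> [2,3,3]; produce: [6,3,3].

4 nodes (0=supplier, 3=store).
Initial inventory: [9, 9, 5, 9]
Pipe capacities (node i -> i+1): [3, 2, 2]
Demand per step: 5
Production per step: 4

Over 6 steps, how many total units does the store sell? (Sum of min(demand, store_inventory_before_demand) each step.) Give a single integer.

Answer: 19

Derivation:
Step 1: sold=5 (running total=5) -> [10 10 5 6]
Step 2: sold=5 (running total=10) -> [11 11 5 3]
Step 3: sold=3 (running total=13) -> [12 12 5 2]
Step 4: sold=2 (running total=15) -> [13 13 5 2]
Step 5: sold=2 (running total=17) -> [14 14 5 2]
Step 6: sold=2 (running total=19) -> [15 15 5 2]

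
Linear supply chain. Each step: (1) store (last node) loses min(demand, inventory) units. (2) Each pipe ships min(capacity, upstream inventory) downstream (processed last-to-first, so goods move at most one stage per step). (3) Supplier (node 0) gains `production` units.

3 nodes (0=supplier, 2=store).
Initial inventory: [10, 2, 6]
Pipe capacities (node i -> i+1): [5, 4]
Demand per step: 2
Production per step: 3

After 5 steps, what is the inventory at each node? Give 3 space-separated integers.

Step 1: demand=2,sold=2 ship[1->2]=2 ship[0->1]=5 prod=3 -> inv=[8 5 6]
Step 2: demand=2,sold=2 ship[1->2]=4 ship[0->1]=5 prod=3 -> inv=[6 6 8]
Step 3: demand=2,sold=2 ship[1->2]=4 ship[0->1]=5 prod=3 -> inv=[4 7 10]
Step 4: demand=2,sold=2 ship[1->2]=4 ship[0->1]=4 prod=3 -> inv=[3 7 12]
Step 5: demand=2,sold=2 ship[1->2]=4 ship[0->1]=3 prod=3 -> inv=[3 6 14]

3 6 14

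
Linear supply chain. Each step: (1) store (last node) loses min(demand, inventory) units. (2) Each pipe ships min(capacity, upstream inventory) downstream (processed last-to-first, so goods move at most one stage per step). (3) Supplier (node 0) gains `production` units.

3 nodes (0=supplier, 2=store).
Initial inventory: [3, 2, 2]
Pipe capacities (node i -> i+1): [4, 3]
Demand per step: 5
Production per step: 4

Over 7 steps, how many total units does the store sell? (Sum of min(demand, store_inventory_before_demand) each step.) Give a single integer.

Answer: 19

Derivation:
Step 1: sold=2 (running total=2) -> [4 3 2]
Step 2: sold=2 (running total=4) -> [4 4 3]
Step 3: sold=3 (running total=7) -> [4 5 3]
Step 4: sold=3 (running total=10) -> [4 6 3]
Step 5: sold=3 (running total=13) -> [4 7 3]
Step 6: sold=3 (running total=16) -> [4 8 3]
Step 7: sold=3 (running total=19) -> [4 9 3]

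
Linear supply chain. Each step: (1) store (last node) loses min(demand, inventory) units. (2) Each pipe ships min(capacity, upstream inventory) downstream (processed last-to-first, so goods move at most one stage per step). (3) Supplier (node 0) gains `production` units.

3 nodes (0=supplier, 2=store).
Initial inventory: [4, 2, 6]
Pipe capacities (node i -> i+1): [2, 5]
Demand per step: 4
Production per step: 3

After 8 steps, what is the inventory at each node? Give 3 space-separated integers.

Step 1: demand=4,sold=4 ship[1->2]=2 ship[0->1]=2 prod=3 -> inv=[5 2 4]
Step 2: demand=4,sold=4 ship[1->2]=2 ship[0->1]=2 prod=3 -> inv=[6 2 2]
Step 3: demand=4,sold=2 ship[1->2]=2 ship[0->1]=2 prod=3 -> inv=[7 2 2]
Step 4: demand=4,sold=2 ship[1->2]=2 ship[0->1]=2 prod=3 -> inv=[8 2 2]
Step 5: demand=4,sold=2 ship[1->2]=2 ship[0->1]=2 prod=3 -> inv=[9 2 2]
Step 6: demand=4,sold=2 ship[1->2]=2 ship[0->1]=2 prod=3 -> inv=[10 2 2]
Step 7: demand=4,sold=2 ship[1->2]=2 ship[0->1]=2 prod=3 -> inv=[11 2 2]
Step 8: demand=4,sold=2 ship[1->2]=2 ship[0->1]=2 prod=3 -> inv=[12 2 2]

12 2 2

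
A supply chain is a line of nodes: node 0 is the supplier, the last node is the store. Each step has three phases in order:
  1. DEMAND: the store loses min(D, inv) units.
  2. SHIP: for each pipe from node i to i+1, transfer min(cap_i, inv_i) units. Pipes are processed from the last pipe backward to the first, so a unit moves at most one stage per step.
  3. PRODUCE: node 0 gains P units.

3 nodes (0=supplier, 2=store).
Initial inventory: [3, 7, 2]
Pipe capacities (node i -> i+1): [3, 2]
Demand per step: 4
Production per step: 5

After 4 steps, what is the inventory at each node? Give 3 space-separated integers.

Step 1: demand=4,sold=2 ship[1->2]=2 ship[0->1]=3 prod=5 -> inv=[5 8 2]
Step 2: demand=4,sold=2 ship[1->2]=2 ship[0->1]=3 prod=5 -> inv=[7 9 2]
Step 3: demand=4,sold=2 ship[1->2]=2 ship[0->1]=3 prod=5 -> inv=[9 10 2]
Step 4: demand=4,sold=2 ship[1->2]=2 ship[0->1]=3 prod=5 -> inv=[11 11 2]

11 11 2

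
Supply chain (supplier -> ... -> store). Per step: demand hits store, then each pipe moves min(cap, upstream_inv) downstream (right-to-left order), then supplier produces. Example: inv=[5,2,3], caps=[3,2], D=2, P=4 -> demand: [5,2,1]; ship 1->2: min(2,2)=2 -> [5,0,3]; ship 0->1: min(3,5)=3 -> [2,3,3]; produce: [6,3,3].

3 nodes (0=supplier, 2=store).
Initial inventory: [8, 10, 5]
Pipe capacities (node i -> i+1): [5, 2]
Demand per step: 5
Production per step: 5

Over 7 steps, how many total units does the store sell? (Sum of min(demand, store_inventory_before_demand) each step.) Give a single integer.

Step 1: sold=5 (running total=5) -> [8 13 2]
Step 2: sold=2 (running total=7) -> [8 16 2]
Step 3: sold=2 (running total=9) -> [8 19 2]
Step 4: sold=2 (running total=11) -> [8 22 2]
Step 5: sold=2 (running total=13) -> [8 25 2]
Step 6: sold=2 (running total=15) -> [8 28 2]
Step 7: sold=2 (running total=17) -> [8 31 2]

Answer: 17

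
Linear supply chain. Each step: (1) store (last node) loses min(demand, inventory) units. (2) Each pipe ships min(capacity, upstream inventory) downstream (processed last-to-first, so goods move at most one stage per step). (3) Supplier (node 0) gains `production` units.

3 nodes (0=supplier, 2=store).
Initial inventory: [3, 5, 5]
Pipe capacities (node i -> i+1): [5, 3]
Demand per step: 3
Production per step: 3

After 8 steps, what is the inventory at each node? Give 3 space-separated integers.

Step 1: demand=3,sold=3 ship[1->2]=3 ship[0->1]=3 prod=3 -> inv=[3 5 5]
Step 2: demand=3,sold=3 ship[1->2]=3 ship[0->1]=3 prod=3 -> inv=[3 5 5]
Step 3: demand=3,sold=3 ship[1->2]=3 ship[0->1]=3 prod=3 -> inv=[3 5 5]
Step 4: demand=3,sold=3 ship[1->2]=3 ship[0->1]=3 prod=3 -> inv=[3 5 5]
Step 5: demand=3,sold=3 ship[1->2]=3 ship[0->1]=3 prod=3 -> inv=[3 5 5]
Step 6: demand=3,sold=3 ship[1->2]=3 ship[0->1]=3 prod=3 -> inv=[3 5 5]
Step 7: demand=3,sold=3 ship[1->2]=3 ship[0->1]=3 prod=3 -> inv=[3 5 5]
Step 8: demand=3,sold=3 ship[1->2]=3 ship[0->1]=3 prod=3 -> inv=[3 5 5]

3 5 5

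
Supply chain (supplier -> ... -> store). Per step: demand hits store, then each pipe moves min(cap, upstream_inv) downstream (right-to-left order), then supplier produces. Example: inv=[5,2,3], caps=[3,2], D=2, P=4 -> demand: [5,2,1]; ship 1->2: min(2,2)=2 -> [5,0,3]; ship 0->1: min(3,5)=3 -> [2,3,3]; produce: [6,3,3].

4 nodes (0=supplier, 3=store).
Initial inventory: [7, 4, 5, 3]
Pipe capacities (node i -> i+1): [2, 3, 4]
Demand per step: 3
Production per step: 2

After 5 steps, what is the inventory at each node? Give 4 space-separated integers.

Step 1: demand=3,sold=3 ship[2->3]=4 ship[1->2]=3 ship[0->1]=2 prod=2 -> inv=[7 3 4 4]
Step 2: demand=3,sold=3 ship[2->3]=4 ship[1->2]=3 ship[0->1]=2 prod=2 -> inv=[7 2 3 5]
Step 3: demand=3,sold=3 ship[2->3]=3 ship[1->2]=2 ship[0->1]=2 prod=2 -> inv=[7 2 2 5]
Step 4: demand=3,sold=3 ship[2->3]=2 ship[1->2]=2 ship[0->1]=2 prod=2 -> inv=[7 2 2 4]
Step 5: demand=3,sold=3 ship[2->3]=2 ship[1->2]=2 ship[0->1]=2 prod=2 -> inv=[7 2 2 3]

7 2 2 3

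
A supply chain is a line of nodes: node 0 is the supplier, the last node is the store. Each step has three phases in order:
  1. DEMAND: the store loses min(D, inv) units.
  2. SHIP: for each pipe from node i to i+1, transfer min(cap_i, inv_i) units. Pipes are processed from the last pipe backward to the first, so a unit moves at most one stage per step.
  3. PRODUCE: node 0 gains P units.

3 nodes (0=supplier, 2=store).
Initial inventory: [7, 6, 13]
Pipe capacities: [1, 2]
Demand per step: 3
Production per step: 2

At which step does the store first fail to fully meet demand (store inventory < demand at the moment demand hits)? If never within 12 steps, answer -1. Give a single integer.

Step 1: demand=3,sold=3 ship[1->2]=2 ship[0->1]=1 prod=2 -> [8 5 12]
Step 2: demand=3,sold=3 ship[1->2]=2 ship[0->1]=1 prod=2 -> [9 4 11]
Step 3: demand=3,sold=3 ship[1->2]=2 ship[0->1]=1 prod=2 -> [10 3 10]
Step 4: demand=3,sold=3 ship[1->2]=2 ship[0->1]=1 prod=2 -> [11 2 9]
Step 5: demand=3,sold=3 ship[1->2]=2 ship[0->1]=1 prod=2 -> [12 1 8]
Step 6: demand=3,sold=3 ship[1->2]=1 ship[0->1]=1 prod=2 -> [13 1 6]
Step 7: demand=3,sold=3 ship[1->2]=1 ship[0->1]=1 prod=2 -> [14 1 4]
Step 8: demand=3,sold=3 ship[1->2]=1 ship[0->1]=1 prod=2 -> [15 1 2]
Step 9: demand=3,sold=2 ship[1->2]=1 ship[0->1]=1 prod=2 -> [16 1 1]
Step 10: demand=3,sold=1 ship[1->2]=1 ship[0->1]=1 prod=2 -> [17 1 1]
Step 11: demand=3,sold=1 ship[1->2]=1 ship[0->1]=1 prod=2 -> [18 1 1]
Step 12: demand=3,sold=1 ship[1->2]=1 ship[0->1]=1 prod=2 -> [19 1 1]
First stockout at step 9

9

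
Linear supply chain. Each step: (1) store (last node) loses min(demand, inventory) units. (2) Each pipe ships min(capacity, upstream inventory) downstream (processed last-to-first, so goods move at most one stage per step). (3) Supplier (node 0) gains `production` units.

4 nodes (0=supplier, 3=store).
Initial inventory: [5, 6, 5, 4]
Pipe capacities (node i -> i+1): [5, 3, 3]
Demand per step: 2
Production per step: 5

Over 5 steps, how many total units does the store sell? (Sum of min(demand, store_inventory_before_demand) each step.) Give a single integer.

Answer: 10

Derivation:
Step 1: sold=2 (running total=2) -> [5 8 5 5]
Step 2: sold=2 (running total=4) -> [5 10 5 6]
Step 3: sold=2 (running total=6) -> [5 12 5 7]
Step 4: sold=2 (running total=8) -> [5 14 5 8]
Step 5: sold=2 (running total=10) -> [5 16 5 9]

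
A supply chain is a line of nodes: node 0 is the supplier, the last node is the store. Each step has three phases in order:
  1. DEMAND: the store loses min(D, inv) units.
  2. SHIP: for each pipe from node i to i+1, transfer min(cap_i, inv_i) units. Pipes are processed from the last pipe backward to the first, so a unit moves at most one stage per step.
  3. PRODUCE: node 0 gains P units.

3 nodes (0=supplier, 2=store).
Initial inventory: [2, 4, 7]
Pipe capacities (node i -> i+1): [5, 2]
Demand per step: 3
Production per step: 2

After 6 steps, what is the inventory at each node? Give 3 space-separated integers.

Step 1: demand=3,sold=3 ship[1->2]=2 ship[0->1]=2 prod=2 -> inv=[2 4 6]
Step 2: demand=3,sold=3 ship[1->2]=2 ship[0->1]=2 prod=2 -> inv=[2 4 5]
Step 3: demand=3,sold=3 ship[1->2]=2 ship[0->1]=2 prod=2 -> inv=[2 4 4]
Step 4: demand=3,sold=3 ship[1->2]=2 ship[0->1]=2 prod=2 -> inv=[2 4 3]
Step 5: demand=3,sold=3 ship[1->2]=2 ship[0->1]=2 prod=2 -> inv=[2 4 2]
Step 6: demand=3,sold=2 ship[1->2]=2 ship[0->1]=2 prod=2 -> inv=[2 4 2]

2 4 2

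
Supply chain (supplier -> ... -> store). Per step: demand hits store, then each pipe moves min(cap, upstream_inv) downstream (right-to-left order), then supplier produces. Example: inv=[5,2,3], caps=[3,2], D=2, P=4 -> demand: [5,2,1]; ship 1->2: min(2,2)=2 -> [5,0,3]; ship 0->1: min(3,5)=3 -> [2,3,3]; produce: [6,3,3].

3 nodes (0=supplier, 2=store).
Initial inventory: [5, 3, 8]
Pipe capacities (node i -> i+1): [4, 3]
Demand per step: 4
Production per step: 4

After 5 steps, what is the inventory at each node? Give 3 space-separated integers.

Step 1: demand=4,sold=4 ship[1->2]=3 ship[0->1]=4 prod=4 -> inv=[5 4 7]
Step 2: demand=4,sold=4 ship[1->2]=3 ship[0->1]=4 prod=4 -> inv=[5 5 6]
Step 3: demand=4,sold=4 ship[1->2]=3 ship[0->1]=4 prod=4 -> inv=[5 6 5]
Step 4: demand=4,sold=4 ship[1->2]=3 ship[0->1]=4 prod=4 -> inv=[5 7 4]
Step 5: demand=4,sold=4 ship[1->2]=3 ship[0->1]=4 prod=4 -> inv=[5 8 3]

5 8 3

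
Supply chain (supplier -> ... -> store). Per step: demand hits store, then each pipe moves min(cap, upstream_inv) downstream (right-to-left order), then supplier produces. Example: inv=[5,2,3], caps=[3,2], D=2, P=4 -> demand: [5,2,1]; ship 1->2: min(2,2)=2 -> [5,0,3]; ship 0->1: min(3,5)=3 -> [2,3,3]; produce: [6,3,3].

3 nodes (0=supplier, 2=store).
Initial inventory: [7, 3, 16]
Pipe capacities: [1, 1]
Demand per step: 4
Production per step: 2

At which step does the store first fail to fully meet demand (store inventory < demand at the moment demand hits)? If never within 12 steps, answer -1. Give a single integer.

Step 1: demand=4,sold=4 ship[1->2]=1 ship[0->1]=1 prod=2 -> [8 3 13]
Step 2: demand=4,sold=4 ship[1->2]=1 ship[0->1]=1 prod=2 -> [9 3 10]
Step 3: demand=4,sold=4 ship[1->2]=1 ship[0->1]=1 prod=2 -> [10 3 7]
Step 4: demand=4,sold=4 ship[1->2]=1 ship[0->1]=1 prod=2 -> [11 3 4]
Step 5: demand=4,sold=4 ship[1->2]=1 ship[0->1]=1 prod=2 -> [12 3 1]
Step 6: demand=4,sold=1 ship[1->2]=1 ship[0->1]=1 prod=2 -> [13 3 1]
Step 7: demand=4,sold=1 ship[1->2]=1 ship[0->1]=1 prod=2 -> [14 3 1]
Step 8: demand=4,sold=1 ship[1->2]=1 ship[0->1]=1 prod=2 -> [15 3 1]
Step 9: demand=4,sold=1 ship[1->2]=1 ship[0->1]=1 prod=2 -> [16 3 1]
Step 10: demand=4,sold=1 ship[1->2]=1 ship[0->1]=1 prod=2 -> [17 3 1]
Step 11: demand=4,sold=1 ship[1->2]=1 ship[0->1]=1 prod=2 -> [18 3 1]
Step 12: demand=4,sold=1 ship[1->2]=1 ship[0->1]=1 prod=2 -> [19 3 1]
First stockout at step 6

6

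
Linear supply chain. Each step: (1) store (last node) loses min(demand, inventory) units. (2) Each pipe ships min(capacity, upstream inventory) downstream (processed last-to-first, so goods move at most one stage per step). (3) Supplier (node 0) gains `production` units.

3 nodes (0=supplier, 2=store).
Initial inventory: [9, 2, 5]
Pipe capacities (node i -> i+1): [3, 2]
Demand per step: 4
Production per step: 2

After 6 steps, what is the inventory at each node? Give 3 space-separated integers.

Step 1: demand=4,sold=4 ship[1->2]=2 ship[0->1]=3 prod=2 -> inv=[8 3 3]
Step 2: demand=4,sold=3 ship[1->2]=2 ship[0->1]=3 prod=2 -> inv=[7 4 2]
Step 3: demand=4,sold=2 ship[1->2]=2 ship[0->1]=3 prod=2 -> inv=[6 5 2]
Step 4: demand=4,sold=2 ship[1->2]=2 ship[0->1]=3 prod=2 -> inv=[5 6 2]
Step 5: demand=4,sold=2 ship[1->2]=2 ship[0->1]=3 prod=2 -> inv=[4 7 2]
Step 6: demand=4,sold=2 ship[1->2]=2 ship[0->1]=3 prod=2 -> inv=[3 8 2]

3 8 2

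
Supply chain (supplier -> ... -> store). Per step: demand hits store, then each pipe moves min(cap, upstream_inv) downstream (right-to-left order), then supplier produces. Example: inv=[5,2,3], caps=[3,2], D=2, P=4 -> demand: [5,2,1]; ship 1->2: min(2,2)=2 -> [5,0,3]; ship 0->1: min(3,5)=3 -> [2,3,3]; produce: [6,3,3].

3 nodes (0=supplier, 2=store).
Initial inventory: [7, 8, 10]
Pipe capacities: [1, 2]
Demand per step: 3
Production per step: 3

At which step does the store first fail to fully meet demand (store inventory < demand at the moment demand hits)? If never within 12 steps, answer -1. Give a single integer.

Step 1: demand=3,sold=3 ship[1->2]=2 ship[0->1]=1 prod=3 -> [9 7 9]
Step 2: demand=3,sold=3 ship[1->2]=2 ship[0->1]=1 prod=3 -> [11 6 8]
Step 3: demand=3,sold=3 ship[1->2]=2 ship[0->1]=1 prod=3 -> [13 5 7]
Step 4: demand=3,sold=3 ship[1->2]=2 ship[0->1]=1 prod=3 -> [15 4 6]
Step 5: demand=3,sold=3 ship[1->2]=2 ship[0->1]=1 prod=3 -> [17 3 5]
Step 6: demand=3,sold=3 ship[1->2]=2 ship[0->1]=1 prod=3 -> [19 2 4]
Step 7: demand=3,sold=3 ship[1->2]=2 ship[0->1]=1 prod=3 -> [21 1 3]
Step 8: demand=3,sold=3 ship[1->2]=1 ship[0->1]=1 prod=3 -> [23 1 1]
Step 9: demand=3,sold=1 ship[1->2]=1 ship[0->1]=1 prod=3 -> [25 1 1]
Step 10: demand=3,sold=1 ship[1->2]=1 ship[0->1]=1 prod=3 -> [27 1 1]
Step 11: demand=3,sold=1 ship[1->2]=1 ship[0->1]=1 prod=3 -> [29 1 1]
Step 12: demand=3,sold=1 ship[1->2]=1 ship[0->1]=1 prod=3 -> [31 1 1]
First stockout at step 9

9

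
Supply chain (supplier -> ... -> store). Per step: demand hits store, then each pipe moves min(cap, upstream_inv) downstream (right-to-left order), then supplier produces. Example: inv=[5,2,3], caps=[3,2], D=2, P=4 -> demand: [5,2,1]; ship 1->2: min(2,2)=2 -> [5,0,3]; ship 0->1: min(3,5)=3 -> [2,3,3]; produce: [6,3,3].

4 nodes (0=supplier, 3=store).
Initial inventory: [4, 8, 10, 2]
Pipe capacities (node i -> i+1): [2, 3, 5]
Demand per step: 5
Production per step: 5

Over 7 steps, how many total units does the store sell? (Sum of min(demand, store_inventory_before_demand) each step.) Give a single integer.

Step 1: sold=2 (running total=2) -> [7 7 8 5]
Step 2: sold=5 (running total=7) -> [10 6 6 5]
Step 3: sold=5 (running total=12) -> [13 5 4 5]
Step 4: sold=5 (running total=17) -> [16 4 3 4]
Step 5: sold=4 (running total=21) -> [19 3 3 3]
Step 6: sold=3 (running total=24) -> [22 2 3 3]
Step 7: sold=3 (running total=27) -> [25 2 2 3]

Answer: 27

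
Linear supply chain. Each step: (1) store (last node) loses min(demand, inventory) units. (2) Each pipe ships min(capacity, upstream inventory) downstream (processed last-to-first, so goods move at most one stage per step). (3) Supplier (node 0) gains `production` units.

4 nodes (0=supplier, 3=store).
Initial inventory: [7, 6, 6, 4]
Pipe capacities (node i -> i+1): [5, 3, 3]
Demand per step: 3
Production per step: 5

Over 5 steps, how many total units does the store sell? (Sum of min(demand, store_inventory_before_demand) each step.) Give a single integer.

Step 1: sold=3 (running total=3) -> [7 8 6 4]
Step 2: sold=3 (running total=6) -> [7 10 6 4]
Step 3: sold=3 (running total=9) -> [7 12 6 4]
Step 4: sold=3 (running total=12) -> [7 14 6 4]
Step 5: sold=3 (running total=15) -> [7 16 6 4]

Answer: 15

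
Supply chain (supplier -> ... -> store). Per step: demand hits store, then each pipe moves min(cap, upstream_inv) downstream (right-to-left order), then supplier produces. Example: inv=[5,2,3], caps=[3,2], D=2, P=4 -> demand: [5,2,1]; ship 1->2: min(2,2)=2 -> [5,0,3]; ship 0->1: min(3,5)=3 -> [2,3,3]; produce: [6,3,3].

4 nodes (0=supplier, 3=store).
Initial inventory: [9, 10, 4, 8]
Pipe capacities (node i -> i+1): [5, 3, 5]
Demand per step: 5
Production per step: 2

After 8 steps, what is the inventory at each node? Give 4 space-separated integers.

Step 1: demand=5,sold=5 ship[2->3]=4 ship[1->2]=3 ship[0->1]=5 prod=2 -> inv=[6 12 3 7]
Step 2: demand=5,sold=5 ship[2->3]=3 ship[1->2]=3 ship[0->1]=5 prod=2 -> inv=[3 14 3 5]
Step 3: demand=5,sold=5 ship[2->3]=3 ship[1->2]=3 ship[0->1]=3 prod=2 -> inv=[2 14 3 3]
Step 4: demand=5,sold=3 ship[2->3]=3 ship[1->2]=3 ship[0->1]=2 prod=2 -> inv=[2 13 3 3]
Step 5: demand=5,sold=3 ship[2->3]=3 ship[1->2]=3 ship[0->1]=2 prod=2 -> inv=[2 12 3 3]
Step 6: demand=5,sold=3 ship[2->3]=3 ship[1->2]=3 ship[0->1]=2 prod=2 -> inv=[2 11 3 3]
Step 7: demand=5,sold=3 ship[2->3]=3 ship[1->2]=3 ship[0->1]=2 prod=2 -> inv=[2 10 3 3]
Step 8: demand=5,sold=3 ship[2->3]=3 ship[1->2]=3 ship[0->1]=2 prod=2 -> inv=[2 9 3 3]

2 9 3 3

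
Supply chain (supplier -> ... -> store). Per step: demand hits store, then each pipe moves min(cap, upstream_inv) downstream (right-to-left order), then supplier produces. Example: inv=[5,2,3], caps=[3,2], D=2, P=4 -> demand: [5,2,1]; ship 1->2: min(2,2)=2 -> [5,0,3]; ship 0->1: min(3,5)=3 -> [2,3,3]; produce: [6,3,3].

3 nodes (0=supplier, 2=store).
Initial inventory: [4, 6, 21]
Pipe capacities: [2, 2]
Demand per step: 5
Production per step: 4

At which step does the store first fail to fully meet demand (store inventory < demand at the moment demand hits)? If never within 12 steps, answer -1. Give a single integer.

Step 1: demand=5,sold=5 ship[1->2]=2 ship[0->1]=2 prod=4 -> [6 6 18]
Step 2: demand=5,sold=5 ship[1->2]=2 ship[0->1]=2 prod=4 -> [8 6 15]
Step 3: demand=5,sold=5 ship[1->2]=2 ship[0->1]=2 prod=4 -> [10 6 12]
Step 4: demand=5,sold=5 ship[1->2]=2 ship[0->1]=2 prod=4 -> [12 6 9]
Step 5: demand=5,sold=5 ship[1->2]=2 ship[0->1]=2 prod=4 -> [14 6 6]
Step 6: demand=5,sold=5 ship[1->2]=2 ship[0->1]=2 prod=4 -> [16 6 3]
Step 7: demand=5,sold=3 ship[1->2]=2 ship[0->1]=2 prod=4 -> [18 6 2]
Step 8: demand=5,sold=2 ship[1->2]=2 ship[0->1]=2 prod=4 -> [20 6 2]
Step 9: demand=5,sold=2 ship[1->2]=2 ship[0->1]=2 prod=4 -> [22 6 2]
Step 10: demand=5,sold=2 ship[1->2]=2 ship[0->1]=2 prod=4 -> [24 6 2]
Step 11: demand=5,sold=2 ship[1->2]=2 ship[0->1]=2 prod=4 -> [26 6 2]
Step 12: demand=5,sold=2 ship[1->2]=2 ship[0->1]=2 prod=4 -> [28 6 2]
First stockout at step 7

7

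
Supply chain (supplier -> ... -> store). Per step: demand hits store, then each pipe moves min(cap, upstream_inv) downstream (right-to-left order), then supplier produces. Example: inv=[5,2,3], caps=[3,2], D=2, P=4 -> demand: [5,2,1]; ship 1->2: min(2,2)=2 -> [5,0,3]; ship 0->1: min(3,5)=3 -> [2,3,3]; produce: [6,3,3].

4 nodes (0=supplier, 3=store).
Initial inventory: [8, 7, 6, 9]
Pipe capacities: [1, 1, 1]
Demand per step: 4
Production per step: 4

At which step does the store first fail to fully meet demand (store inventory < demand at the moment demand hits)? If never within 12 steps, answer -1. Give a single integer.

Step 1: demand=4,sold=4 ship[2->3]=1 ship[1->2]=1 ship[0->1]=1 prod=4 -> [11 7 6 6]
Step 2: demand=4,sold=4 ship[2->3]=1 ship[1->2]=1 ship[0->1]=1 prod=4 -> [14 7 6 3]
Step 3: demand=4,sold=3 ship[2->3]=1 ship[1->2]=1 ship[0->1]=1 prod=4 -> [17 7 6 1]
Step 4: demand=4,sold=1 ship[2->3]=1 ship[1->2]=1 ship[0->1]=1 prod=4 -> [20 7 6 1]
Step 5: demand=4,sold=1 ship[2->3]=1 ship[1->2]=1 ship[0->1]=1 prod=4 -> [23 7 6 1]
Step 6: demand=4,sold=1 ship[2->3]=1 ship[1->2]=1 ship[0->1]=1 prod=4 -> [26 7 6 1]
Step 7: demand=4,sold=1 ship[2->3]=1 ship[1->2]=1 ship[0->1]=1 prod=4 -> [29 7 6 1]
Step 8: demand=4,sold=1 ship[2->3]=1 ship[1->2]=1 ship[0->1]=1 prod=4 -> [32 7 6 1]
Step 9: demand=4,sold=1 ship[2->3]=1 ship[1->2]=1 ship[0->1]=1 prod=4 -> [35 7 6 1]
Step 10: demand=4,sold=1 ship[2->3]=1 ship[1->2]=1 ship[0->1]=1 prod=4 -> [38 7 6 1]
Step 11: demand=4,sold=1 ship[2->3]=1 ship[1->2]=1 ship[0->1]=1 prod=4 -> [41 7 6 1]
Step 12: demand=4,sold=1 ship[2->3]=1 ship[1->2]=1 ship[0->1]=1 prod=4 -> [44 7 6 1]
First stockout at step 3

3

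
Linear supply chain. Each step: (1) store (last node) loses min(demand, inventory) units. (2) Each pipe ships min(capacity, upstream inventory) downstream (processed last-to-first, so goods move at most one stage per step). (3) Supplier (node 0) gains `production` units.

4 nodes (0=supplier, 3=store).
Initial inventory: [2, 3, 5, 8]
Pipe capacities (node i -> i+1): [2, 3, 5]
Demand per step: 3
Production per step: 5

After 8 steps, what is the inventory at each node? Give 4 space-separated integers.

Step 1: demand=3,sold=3 ship[2->3]=5 ship[1->2]=3 ship[0->1]=2 prod=5 -> inv=[5 2 3 10]
Step 2: demand=3,sold=3 ship[2->3]=3 ship[1->2]=2 ship[0->1]=2 prod=5 -> inv=[8 2 2 10]
Step 3: demand=3,sold=3 ship[2->3]=2 ship[1->2]=2 ship[0->1]=2 prod=5 -> inv=[11 2 2 9]
Step 4: demand=3,sold=3 ship[2->3]=2 ship[1->2]=2 ship[0->1]=2 prod=5 -> inv=[14 2 2 8]
Step 5: demand=3,sold=3 ship[2->3]=2 ship[1->2]=2 ship[0->1]=2 prod=5 -> inv=[17 2 2 7]
Step 6: demand=3,sold=3 ship[2->3]=2 ship[1->2]=2 ship[0->1]=2 prod=5 -> inv=[20 2 2 6]
Step 7: demand=3,sold=3 ship[2->3]=2 ship[1->2]=2 ship[0->1]=2 prod=5 -> inv=[23 2 2 5]
Step 8: demand=3,sold=3 ship[2->3]=2 ship[1->2]=2 ship[0->1]=2 prod=5 -> inv=[26 2 2 4]

26 2 2 4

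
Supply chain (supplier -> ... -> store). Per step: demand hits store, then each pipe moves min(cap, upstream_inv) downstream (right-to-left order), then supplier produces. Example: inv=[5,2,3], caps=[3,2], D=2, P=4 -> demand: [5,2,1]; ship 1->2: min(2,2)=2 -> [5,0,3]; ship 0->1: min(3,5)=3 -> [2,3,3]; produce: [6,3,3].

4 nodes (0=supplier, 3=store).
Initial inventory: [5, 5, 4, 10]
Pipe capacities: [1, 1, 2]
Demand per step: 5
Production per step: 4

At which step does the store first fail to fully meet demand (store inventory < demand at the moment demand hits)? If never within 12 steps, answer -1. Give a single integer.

Step 1: demand=5,sold=5 ship[2->3]=2 ship[1->2]=1 ship[0->1]=1 prod=4 -> [8 5 3 7]
Step 2: demand=5,sold=5 ship[2->3]=2 ship[1->2]=1 ship[0->1]=1 prod=4 -> [11 5 2 4]
Step 3: demand=5,sold=4 ship[2->3]=2 ship[1->2]=1 ship[0->1]=1 prod=4 -> [14 5 1 2]
Step 4: demand=5,sold=2 ship[2->3]=1 ship[1->2]=1 ship[0->1]=1 prod=4 -> [17 5 1 1]
Step 5: demand=5,sold=1 ship[2->3]=1 ship[1->2]=1 ship[0->1]=1 prod=4 -> [20 5 1 1]
Step 6: demand=5,sold=1 ship[2->3]=1 ship[1->2]=1 ship[0->1]=1 prod=4 -> [23 5 1 1]
Step 7: demand=5,sold=1 ship[2->3]=1 ship[1->2]=1 ship[0->1]=1 prod=4 -> [26 5 1 1]
Step 8: demand=5,sold=1 ship[2->3]=1 ship[1->2]=1 ship[0->1]=1 prod=4 -> [29 5 1 1]
Step 9: demand=5,sold=1 ship[2->3]=1 ship[1->2]=1 ship[0->1]=1 prod=4 -> [32 5 1 1]
Step 10: demand=5,sold=1 ship[2->3]=1 ship[1->2]=1 ship[0->1]=1 prod=4 -> [35 5 1 1]
Step 11: demand=5,sold=1 ship[2->3]=1 ship[1->2]=1 ship[0->1]=1 prod=4 -> [38 5 1 1]
Step 12: demand=5,sold=1 ship[2->3]=1 ship[1->2]=1 ship[0->1]=1 prod=4 -> [41 5 1 1]
First stockout at step 3

3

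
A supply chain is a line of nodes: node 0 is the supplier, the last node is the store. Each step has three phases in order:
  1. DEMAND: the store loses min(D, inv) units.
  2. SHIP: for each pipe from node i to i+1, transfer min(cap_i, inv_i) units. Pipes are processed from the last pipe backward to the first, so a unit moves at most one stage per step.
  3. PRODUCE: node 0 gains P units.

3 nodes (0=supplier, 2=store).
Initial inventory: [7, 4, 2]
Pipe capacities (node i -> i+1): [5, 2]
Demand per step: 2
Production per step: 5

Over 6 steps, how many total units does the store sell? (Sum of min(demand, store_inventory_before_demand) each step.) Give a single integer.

Answer: 12

Derivation:
Step 1: sold=2 (running total=2) -> [7 7 2]
Step 2: sold=2 (running total=4) -> [7 10 2]
Step 3: sold=2 (running total=6) -> [7 13 2]
Step 4: sold=2 (running total=8) -> [7 16 2]
Step 5: sold=2 (running total=10) -> [7 19 2]
Step 6: sold=2 (running total=12) -> [7 22 2]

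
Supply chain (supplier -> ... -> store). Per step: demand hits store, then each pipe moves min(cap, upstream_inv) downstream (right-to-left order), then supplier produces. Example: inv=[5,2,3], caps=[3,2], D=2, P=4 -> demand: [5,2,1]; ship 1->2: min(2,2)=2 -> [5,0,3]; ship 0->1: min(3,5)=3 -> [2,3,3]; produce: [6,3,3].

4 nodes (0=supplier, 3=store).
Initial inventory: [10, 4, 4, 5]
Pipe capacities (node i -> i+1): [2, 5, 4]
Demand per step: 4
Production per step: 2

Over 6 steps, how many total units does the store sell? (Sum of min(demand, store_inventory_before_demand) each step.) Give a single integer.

Step 1: sold=4 (running total=4) -> [10 2 4 5]
Step 2: sold=4 (running total=8) -> [10 2 2 5]
Step 3: sold=4 (running total=12) -> [10 2 2 3]
Step 4: sold=3 (running total=15) -> [10 2 2 2]
Step 5: sold=2 (running total=17) -> [10 2 2 2]
Step 6: sold=2 (running total=19) -> [10 2 2 2]

Answer: 19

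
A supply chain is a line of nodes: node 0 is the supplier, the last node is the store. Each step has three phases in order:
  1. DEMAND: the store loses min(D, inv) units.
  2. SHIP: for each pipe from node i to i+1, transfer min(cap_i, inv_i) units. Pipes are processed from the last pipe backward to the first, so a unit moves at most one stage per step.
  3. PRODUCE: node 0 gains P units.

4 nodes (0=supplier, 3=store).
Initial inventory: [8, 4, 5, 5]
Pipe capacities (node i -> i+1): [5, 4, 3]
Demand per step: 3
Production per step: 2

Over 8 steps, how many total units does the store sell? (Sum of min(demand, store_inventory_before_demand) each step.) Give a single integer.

Step 1: sold=3 (running total=3) -> [5 5 6 5]
Step 2: sold=3 (running total=6) -> [2 6 7 5]
Step 3: sold=3 (running total=9) -> [2 4 8 5]
Step 4: sold=3 (running total=12) -> [2 2 9 5]
Step 5: sold=3 (running total=15) -> [2 2 8 5]
Step 6: sold=3 (running total=18) -> [2 2 7 5]
Step 7: sold=3 (running total=21) -> [2 2 6 5]
Step 8: sold=3 (running total=24) -> [2 2 5 5]

Answer: 24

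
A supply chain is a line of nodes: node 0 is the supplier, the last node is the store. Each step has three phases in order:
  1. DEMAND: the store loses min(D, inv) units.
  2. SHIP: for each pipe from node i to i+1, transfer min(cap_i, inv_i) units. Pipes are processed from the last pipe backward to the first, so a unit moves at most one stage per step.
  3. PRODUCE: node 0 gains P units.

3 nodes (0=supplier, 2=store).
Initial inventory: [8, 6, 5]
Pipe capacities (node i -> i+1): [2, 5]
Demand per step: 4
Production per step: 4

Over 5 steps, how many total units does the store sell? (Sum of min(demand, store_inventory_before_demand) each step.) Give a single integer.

Step 1: sold=4 (running total=4) -> [10 3 6]
Step 2: sold=4 (running total=8) -> [12 2 5]
Step 3: sold=4 (running total=12) -> [14 2 3]
Step 4: sold=3 (running total=15) -> [16 2 2]
Step 5: sold=2 (running total=17) -> [18 2 2]

Answer: 17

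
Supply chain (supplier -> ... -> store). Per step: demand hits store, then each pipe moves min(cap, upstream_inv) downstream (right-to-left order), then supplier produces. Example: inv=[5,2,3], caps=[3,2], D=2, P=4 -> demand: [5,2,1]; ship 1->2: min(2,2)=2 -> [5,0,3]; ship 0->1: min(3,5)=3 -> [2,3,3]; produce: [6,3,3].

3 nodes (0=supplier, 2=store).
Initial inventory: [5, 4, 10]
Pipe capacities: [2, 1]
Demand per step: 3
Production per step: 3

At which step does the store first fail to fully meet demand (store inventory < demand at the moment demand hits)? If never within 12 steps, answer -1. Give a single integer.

Step 1: demand=3,sold=3 ship[1->2]=1 ship[0->1]=2 prod=3 -> [6 5 8]
Step 2: demand=3,sold=3 ship[1->2]=1 ship[0->1]=2 prod=3 -> [7 6 6]
Step 3: demand=3,sold=3 ship[1->2]=1 ship[0->1]=2 prod=3 -> [8 7 4]
Step 4: demand=3,sold=3 ship[1->2]=1 ship[0->1]=2 prod=3 -> [9 8 2]
Step 5: demand=3,sold=2 ship[1->2]=1 ship[0->1]=2 prod=3 -> [10 9 1]
Step 6: demand=3,sold=1 ship[1->2]=1 ship[0->1]=2 prod=3 -> [11 10 1]
Step 7: demand=3,sold=1 ship[1->2]=1 ship[0->1]=2 prod=3 -> [12 11 1]
Step 8: demand=3,sold=1 ship[1->2]=1 ship[0->1]=2 prod=3 -> [13 12 1]
Step 9: demand=3,sold=1 ship[1->2]=1 ship[0->1]=2 prod=3 -> [14 13 1]
Step 10: demand=3,sold=1 ship[1->2]=1 ship[0->1]=2 prod=3 -> [15 14 1]
Step 11: demand=3,sold=1 ship[1->2]=1 ship[0->1]=2 prod=3 -> [16 15 1]
Step 12: demand=3,sold=1 ship[1->2]=1 ship[0->1]=2 prod=3 -> [17 16 1]
First stockout at step 5

5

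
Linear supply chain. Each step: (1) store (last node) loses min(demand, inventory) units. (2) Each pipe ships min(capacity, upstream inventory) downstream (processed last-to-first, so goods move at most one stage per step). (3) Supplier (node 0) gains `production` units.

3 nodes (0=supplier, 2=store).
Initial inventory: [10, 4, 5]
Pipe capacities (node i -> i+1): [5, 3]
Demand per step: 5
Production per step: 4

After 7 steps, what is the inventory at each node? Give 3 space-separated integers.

Step 1: demand=5,sold=5 ship[1->2]=3 ship[0->1]=5 prod=4 -> inv=[9 6 3]
Step 2: demand=5,sold=3 ship[1->2]=3 ship[0->1]=5 prod=4 -> inv=[8 8 3]
Step 3: demand=5,sold=3 ship[1->2]=3 ship[0->1]=5 prod=4 -> inv=[7 10 3]
Step 4: demand=5,sold=3 ship[1->2]=3 ship[0->1]=5 prod=4 -> inv=[6 12 3]
Step 5: demand=5,sold=3 ship[1->2]=3 ship[0->1]=5 prod=4 -> inv=[5 14 3]
Step 6: demand=5,sold=3 ship[1->2]=3 ship[0->1]=5 prod=4 -> inv=[4 16 3]
Step 7: demand=5,sold=3 ship[1->2]=3 ship[0->1]=4 prod=4 -> inv=[4 17 3]

4 17 3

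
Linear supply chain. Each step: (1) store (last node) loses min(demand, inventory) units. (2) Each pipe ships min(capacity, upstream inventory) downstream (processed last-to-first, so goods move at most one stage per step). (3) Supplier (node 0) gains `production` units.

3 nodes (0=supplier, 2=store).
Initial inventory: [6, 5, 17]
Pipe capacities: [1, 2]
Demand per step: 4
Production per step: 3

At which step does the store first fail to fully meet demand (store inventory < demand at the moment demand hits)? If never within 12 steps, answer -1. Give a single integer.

Step 1: demand=4,sold=4 ship[1->2]=2 ship[0->1]=1 prod=3 -> [8 4 15]
Step 2: demand=4,sold=4 ship[1->2]=2 ship[0->1]=1 prod=3 -> [10 3 13]
Step 3: demand=4,sold=4 ship[1->2]=2 ship[0->1]=1 prod=3 -> [12 2 11]
Step 4: demand=4,sold=4 ship[1->2]=2 ship[0->1]=1 prod=3 -> [14 1 9]
Step 5: demand=4,sold=4 ship[1->2]=1 ship[0->1]=1 prod=3 -> [16 1 6]
Step 6: demand=4,sold=4 ship[1->2]=1 ship[0->1]=1 prod=3 -> [18 1 3]
Step 7: demand=4,sold=3 ship[1->2]=1 ship[0->1]=1 prod=3 -> [20 1 1]
Step 8: demand=4,sold=1 ship[1->2]=1 ship[0->1]=1 prod=3 -> [22 1 1]
Step 9: demand=4,sold=1 ship[1->2]=1 ship[0->1]=1 prod=3 -> [24 1 1]
Step 10: demand=4,sold=1 ship[1->2]=1 ship[0->1]=1 prod=3 -> [26 1 1]
Step 11: demand=4,sold=1 ship[1->2]=1 ship[0->1]=1 prod=3 -> [28 1 1]
Step 12: demand=4,sold=1 ship[1->2]=1 ship[0->1]=1 prod=3 -> [30 1 1]
First stockout at step 7

7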